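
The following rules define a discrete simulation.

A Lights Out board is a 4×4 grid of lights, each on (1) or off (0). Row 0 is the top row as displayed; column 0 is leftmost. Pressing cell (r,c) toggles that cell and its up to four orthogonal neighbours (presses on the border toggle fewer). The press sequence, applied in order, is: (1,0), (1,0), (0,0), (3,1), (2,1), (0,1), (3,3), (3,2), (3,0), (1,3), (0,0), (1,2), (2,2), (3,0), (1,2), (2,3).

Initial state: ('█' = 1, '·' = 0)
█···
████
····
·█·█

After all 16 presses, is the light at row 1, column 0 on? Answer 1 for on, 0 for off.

1

gen 0: █···
████
····
·█·█
gen 1: ····
··██
█···
·█·█
gen 2: █···
████
····
·█·█
gen 3: ·█··
·███
····
·█·█
gen 4: ·█··
·███
·█··
█·██
gen 5: ·█··
··██
█·█·
████
gen 6: █·█·
·███
█·█·
████
gen 7: █·█·
·███
█·██
██··
gen 8: █·█·
·███
█··█
█·██
gen 9: █·█·
·███
···█
·███
gen 10: █·██
·█··
····
·███
gen 11: ·███
██··
····
·███
gen 12: ·█·█
█·██
··█·
·███
gen 13: ·█·█
█··█
·█·█
·█·█
gen 14: ·█·█
█··█
██·█
█··█
gen 15: ·███
███·
████
█··█
gen 16: ·███
████
██··
█···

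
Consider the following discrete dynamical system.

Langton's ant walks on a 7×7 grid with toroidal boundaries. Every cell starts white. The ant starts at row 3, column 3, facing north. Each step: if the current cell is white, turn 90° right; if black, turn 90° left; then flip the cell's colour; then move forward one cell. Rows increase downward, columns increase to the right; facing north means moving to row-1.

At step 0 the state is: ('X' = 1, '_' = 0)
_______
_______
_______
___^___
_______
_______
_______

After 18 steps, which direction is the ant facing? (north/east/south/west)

south

step 0: _______
_______
_______
___^___
_______
_______
_______
step 1: _______
_______
_______
___X>__
_______
_______
_______
step 2: _______
_______
_______
___XX__
____v__
_______
_______
step 3: _______
_______
_______
___XX__
___<X__
_______
_______
step 4: _______
_______
_______
___^X__
___XX__
_______
_______
step 5: _______
_______
_______
__<_X__
___XX__
_______
_______
step 6: _______
_______
__^____
__X_X__
___XX__
_______
_______
step 7: _______
_______
__X>___
__X_X__
___XX__
_______
_______
step 8: _______
_______
__XX___
__XvX__
___XX__
_______
_______
step 9: _______
_______
__XX___
__<XX__
___XX__
_______
_______
step 10: _______
_______
__XX___
___XX__
__vXX__
_______
_______
step 11: _______
_______
__XX___
___XX__
_<XXX__
_______
_______
step 12: _______
_______
__XX___
_^_XX__
_XXXX__
_______
_______
step 13: _______
_______
__XX___
_X>XX__
_XXXX__
_______
_______
step 14: _______
_______
__XX___
_XXXX__
_XvXX__
_______
_______
step 15: _______
_______
__XX___
_XXXX__
_X_>X__
_______
_______
step 16: _______
_______
__XX___
_XX^X__
_X__X__
_______
_______
step 17: _______
_______
__XX___
_X<_X__
_X__X__
_______
_______
step 18: _______
_______
__XX___
_X__X__
_Xv_X__
_______
_______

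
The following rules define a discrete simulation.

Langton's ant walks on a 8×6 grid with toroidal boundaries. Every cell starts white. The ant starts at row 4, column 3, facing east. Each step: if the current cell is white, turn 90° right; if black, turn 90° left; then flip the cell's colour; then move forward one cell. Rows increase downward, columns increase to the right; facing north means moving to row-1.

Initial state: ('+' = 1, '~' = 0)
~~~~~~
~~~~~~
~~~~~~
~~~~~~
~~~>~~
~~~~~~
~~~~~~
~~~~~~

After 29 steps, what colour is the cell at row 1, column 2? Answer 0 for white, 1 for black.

[0] ~~~~~~
~~~~~~
~~~~~~
~~~~~~
~~~>~~
~~~~~~
~~~~~~
~~~~~~
[1] ~~~~~~
~~~~~~
~~~~~~
~~~~~~
~~~+~~
~~~v~~
~~~~~~
~~~~~~
[2] ~~~~~~
~~~~~~
~~~~~~
~~~~~~
~~~+~~
~~<+~~
~~~~~~
~~~~~~
[3] ~~~~~~
~~~~~~
~~~~~~
~~~~~~
~~^+~~
~~++~~
~~~~~~
~~~~~~
[4] ~~~~~~
~~~~~~
~~~~~~
~~~~~~
~~+>~~
~~++~~
~~~~~~
~~~~~~
[5] ~~~~~~
~~~~~~
~~~~~~
~~~^~~
~~+~~~
~~++~~
~~~~~~
~~~~~~
[6] ~~~~~~
~~~~~~
~~~~~~
~~~+>~
~~+~~~
~~++~~
~~~~~~
~~~~~~
[7] ~~~~~~
~~~~~~
~~~~~~
~~~++~
~~+~v~
~~++~~
~~~~~~
~~~~~~
[8] ~~~~~~
~~~~~~
~~~~~~
~~~++~
~~+<+~
~~++~~
~~~~~~
~~~~~~
[9] ~~~~~~
~~~~~~
~~~~~~
~~~^+~
~~+++~
~~++~~
~~~~~~
~~~~~~
[10] ~~~~~~
~~~~~~
~~~~~~
~~<~+~
~~+++~
~~++~~
~~~~~~
~~~~~~
[11] ~~~~~~
~~~~~~
~~^~~~
~~+~+~
~~+++~
~~++~~
~~~~~~
~~~~~~
[12] ~~~~~~
~~~~~~
~~+>~~
~~+~+~
~~+++~
~~++~~
~~~~~~
~~~~~~
[13] ~~~~~~
~~~~~~
~~++~~
~~+v+~
~~+++~
~~++~~
~~~~~~
~~~~~~
[14] ~~~~~~
~~~~~~
~~++~~
~~<++~
~~+++~
~~++~~
~~~~~~
~~~~~~
[15] ~~~~~~
~~~~~~
~~++~~
~~~++~
~~v++~
~~++~~
~~~~~~
~~~~~~
[16] ~~~~~~
~~~~~~
~~++~~
~~~++~
~~~>+~
~~++~~
~~~~~~
~~~~~~
[17] ~~~~~~
~~~~~~
~~++~~
~~~^+~
~~~~+~
~~++~~
~~~~~~
~~~~~~
[18] ~~~~~~
~~~~~~
~~++~~
~~<~+~
~~~~+~
~~++~~
~~~~~~
~~~~~~
[19] ~~~~~~
~~~~~~
~~^+~~
~~+~+~
~~~~+~
~~++~~
~~~~~~
~~~~~~
[20] ~~~~~~
~~~~~~
~<~+~~
~~+~+~
~~~~+~
~~++~~
~~~~~~
~~~~~~
[21] ~~~~~~
~^~~~~
~+~+~~
~~+~+~
~~~~+~
~~++~~
~~~~~~
~~~~~~
[22] ~~~~~~
~+>~~~
~+~+~~
~~+~+~
~~~~+~
~~++~~
~~~~~~
~~~~~~
[23] ~~~~~~
~++~~~
~+v+~~
~~+~+~
~~~~+~
~~++~~
~~~~~~
~~~~~~
[24] ~~~~~~
~++~~~
~<++~~
~~+~+~
~~~~+~
~~++~~
~~~~~~
~~~~~~
[25] ~~~~~~
~++~~~
~~++~~
~v+~+~
~~~~+~
~~++~~
~~~~~~
~~~~~~
[26] ~~~~~~
~++~~~
~~++~~
<++~+~
~~~~+~
~~++~~
~~~~~~
~~~~~~
[27] ~~~~~~
~++~~~
^~++~~
+++~+~
~~~~+~
~~++~~
~~~~~~
~~~~~~
[28] ~~~~~~
~++~~~
+>++~~
+++~+~
~~~~+~
~~++~~
~~~~~~
~~~~~~
[29] ~~~~~~
~++~~~
++++~~
+v+~+~
~~~~+~
~~++~~
~~~~~~
~~~~~~

1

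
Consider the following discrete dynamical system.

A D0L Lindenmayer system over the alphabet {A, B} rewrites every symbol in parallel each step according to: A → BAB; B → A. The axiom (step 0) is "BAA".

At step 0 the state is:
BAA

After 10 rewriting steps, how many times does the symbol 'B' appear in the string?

1706

0) BAA
1) ABABBAB
2) BABABABAABABA
3) ABABABABABABABABBABABABABAB
4) BABABABABABABABABABABABABABABABAABABABABABABABABABABA
5) ABABABABABABABABABABABABABABABABABABABABABABABABABABABABABABABABBABABABABABABABABABABABABABABABABABABABABAB
6) BABABABABABABABABABABABABABABABABABABABABABABABABABABABABA…BABABABABABABABABABABABABABABABABABABABABABABABABABABABABA  (len 213)
7) ABABABABABABABABABABABABABABABABABABABABABABABABABABABABAB…ABABABABABABABABABABABABABABABABABABABABABABABABABABABABAB  (len 427)
8) BABABABABABABABABABABABABABABABABABABABABABABABABABABABABA…BABABABABABABABABABABABABABABABABABABABABABABABABABABABABA  (len 853)
9) ABABABABABABABABABABABABABABABABABABABABABABABABABABABABAB…ABABABABABABABABABABABABABABABABABABABABABABABABABABABABAB  (len 1707)
10) BABABABABABABABABABABABABABABABABABABABABABABABABABABABABA…BABABABABABABABABABABABABABABABABABABABABABABABABABABABABA  (len 3413)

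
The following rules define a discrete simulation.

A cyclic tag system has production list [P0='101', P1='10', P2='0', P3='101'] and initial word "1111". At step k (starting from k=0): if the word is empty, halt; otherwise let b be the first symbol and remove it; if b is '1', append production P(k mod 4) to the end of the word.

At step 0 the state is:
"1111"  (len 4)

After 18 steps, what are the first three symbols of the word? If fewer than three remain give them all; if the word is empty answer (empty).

gen 0: "1111"  (len 4)
gen 1: "111101"  (len 6)
gen 2: "1110110"  (len 7)
gen 3: "1101100"  (len 7)
gen 4: "101100101"  (len 9)
gen 5: "01100101101"  (len 11)
gen 6: "1100101101"  (len 10)
gen 7: "1001011010"  (len 10)
gen 8: "001011010101"  (len 12)
gen 9: "01011010101"  (len 11)
gen 10: "1011010101"  (len 10)
gen 11: "0110101010"  (len 10)
gen 12: "110101010"  (len 9)
gen 13: "10101010101"  (len 11)
gen 14: "010101010110"  (len 12)
gen 15: "10101010110"  (len 11)
gen 16: "0101010110101"  (len 13)
gen 17: "101010110101"  (len 12)
gen 18: "0101011010110"  (len 13)

010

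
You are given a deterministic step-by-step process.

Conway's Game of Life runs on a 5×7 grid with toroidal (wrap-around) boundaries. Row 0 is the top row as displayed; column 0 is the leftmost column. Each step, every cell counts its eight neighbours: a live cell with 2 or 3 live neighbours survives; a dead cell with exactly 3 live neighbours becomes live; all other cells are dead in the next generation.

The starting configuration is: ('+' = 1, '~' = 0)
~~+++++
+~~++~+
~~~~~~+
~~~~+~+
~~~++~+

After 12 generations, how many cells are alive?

t=0: ~~+++++
+~~++~+
~~~~~~+
~~~~+~+
~~~++~+
t=1: ~~+~~~~
+~+~~~~
~~~++~+
+~~++~+
+~+~~~+
t=2: +~++~~+
~++~~~~
~++~+~+
~++~+~~
+~+~~++
t=3: ~~~+~+~
~~~~~++
~~~~~+~
~~~~+~~
~~~~++~
t=4: ~~~~~~~
~~~~~++
~~~~+++
~~~~+~~
~~~+~+~
t=5: ~~~~+++
~~~~+~+
~~~~+~+
~~~+~~+
~~~~+~~
t=6: ~~~++~+
+~~++~+
+~~++~+
~~~++~~
~~~++~+
t=7: ~~+~~~+
~~+~~~~
+~+~~~+
+~+~~~+
~~+~~~~
t=8: ~+++~~~
+~++~~+
+~++~~+
+~++~~+
+~++~~+
t=9: ~~~~+~~
~~~~+~+
~~~~++~
~~~~++~
~~~~+~+
t=10: ~~~++~~
~~~++~~
~~~+~~+
~~~+~~+
~~~++~~
t=11: ~~+~~+~
~~+~~+~
~~++~+~
~~++~+~
~~+~~+~
t=12: ~++++++
~++~~++
~+~~~++
~+~~~++
~++~~++

20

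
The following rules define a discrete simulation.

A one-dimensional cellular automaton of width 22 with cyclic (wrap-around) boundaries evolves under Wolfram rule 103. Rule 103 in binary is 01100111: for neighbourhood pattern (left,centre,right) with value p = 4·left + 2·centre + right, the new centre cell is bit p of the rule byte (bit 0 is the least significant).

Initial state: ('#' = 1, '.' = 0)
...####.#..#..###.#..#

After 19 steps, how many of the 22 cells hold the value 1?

14

step 0: ...####.#..#..###.#..#
step 1: .##...###.##.#..###.##
step 2: #.#.##..##.###.#..##.#
step 3: ####.#.#.##..###.#.##.
step 4: ...######.#.#..####.##
step 5: .##.....#####.#...##.#
step 6: #.#.####....###.##.###
step 7: ####...#.###..##.##...
step 8: ...#.####..#.#.##.#.##
step 9: .####...#.#####.####.#
step 10: #...#.####....##...###
step 11: #.####...#.###.#.##...
step 12: ##...#.####..####.#.##
step 13: .#.####...#.#...####..
step 14: ###...#.#####.##...#.#
step 15: ..#.####....##.#.####.
step 16: ####...#.###.####...#.
step 17: ...#.####..##...#.####
step 18: .####...#.#.#.####...#
step 19: #...#.########...#.###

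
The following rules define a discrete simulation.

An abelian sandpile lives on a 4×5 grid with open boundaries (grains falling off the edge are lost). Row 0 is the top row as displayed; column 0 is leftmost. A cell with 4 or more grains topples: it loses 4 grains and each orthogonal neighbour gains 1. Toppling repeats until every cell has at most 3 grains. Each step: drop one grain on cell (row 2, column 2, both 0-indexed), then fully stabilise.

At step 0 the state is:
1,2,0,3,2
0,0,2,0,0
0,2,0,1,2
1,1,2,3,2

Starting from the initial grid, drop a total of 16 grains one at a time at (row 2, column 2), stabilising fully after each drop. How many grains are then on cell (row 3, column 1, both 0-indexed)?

1

step 0: 1,2,0,3,2
0,0,2,0,0
0,2,0,1,2
1,1,2,3,2
step 1: 1,2,0,3,2
0,0,2,0,0
0,2,1,1,2
1,1,2,3,2
step 2: 1,2,0,3,2
0,0,2,0,0
0,2,2,1,2
1,1,2,3,2
step 3: 1,2,0,3,2
0,0,2,0,0
0,2,3,1,2
1,1,2,3,2
step 4: 1,2,0,3,2
0,0,3,0,0
0,3,0,2,2
1,1,3,3,2
step 5: 1,2,0,3,2
0,0,3,0,0
0,3,1,2,2
1,1,3,3,2
step 6: 1,2,0,3,2
0,0,3,0,0
0,3,2,2,2
1,1,3,3,2
step 7: 1,2,0,3,2
0,0,3,0,0
0,3,3,2,2
1,1,3,3,2
step 8: 1,2,1,3,2
0,2,1,2,0
1,1,0,1,3
1,3,2,1,3
step 9: 1,2,1,3,2
0,2,1,2,0
1,1,1,1,3
1,3,2,1,3
step 10: 1,2,1,3,2
0,2,1,2,0
1,1,2,1,3
1,3,2,1,3
step 11: 1,2,1,3,2
0,2,1,2,0
1,1,3,1,3
1,3,2,1,3
step 12: 1,2,1,3,2
0,2,2,2,0
1,2,0,2,3
1,3,3,1,3
step 13: 1,2,1,3,2
0,2,2,2,0
1,2,1,2,3
1,3,3,1,3
step 14: 1,2,1,3,2
0,2,2,2,0
1,2,2,2,3
1,3,3,1,3
step 15: 1,2,1,3,2
0,2,2,2,0
1,2,3,2,3
1,3,3,1,3
step 16: 1,2,1,3,2
0,3,3,2,0
2,0,2,3,3
2,1,1,2,3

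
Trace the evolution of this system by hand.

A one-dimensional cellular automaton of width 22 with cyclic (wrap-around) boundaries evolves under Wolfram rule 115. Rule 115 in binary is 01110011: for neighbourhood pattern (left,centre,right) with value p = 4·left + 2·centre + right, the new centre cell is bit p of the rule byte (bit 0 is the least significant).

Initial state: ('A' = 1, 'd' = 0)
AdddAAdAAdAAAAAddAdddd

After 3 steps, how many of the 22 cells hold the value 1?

0) AdddAAdAAdAAAAAddAdddd
1) dAAAdAAdAAddddAAAdAAAA
2) AddAAdAAdAAAAAddAAdddA
3) AAAdAAdAAddddAAAdAAAAd

14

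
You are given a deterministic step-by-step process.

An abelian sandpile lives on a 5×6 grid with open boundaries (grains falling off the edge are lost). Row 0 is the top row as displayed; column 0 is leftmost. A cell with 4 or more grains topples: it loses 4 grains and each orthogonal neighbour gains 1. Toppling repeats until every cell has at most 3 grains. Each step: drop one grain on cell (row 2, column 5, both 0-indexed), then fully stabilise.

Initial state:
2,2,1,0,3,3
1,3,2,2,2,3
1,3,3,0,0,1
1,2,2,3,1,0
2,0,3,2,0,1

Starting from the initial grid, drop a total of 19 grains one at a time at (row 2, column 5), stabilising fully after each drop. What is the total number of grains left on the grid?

56

0) 2,2,1,0,3,3
1,3,2,2,2,3
1,3,3,0,0,1
1,2,2,3,1,0
2,0,3,2,0,1
1) 2,2,1,0,3,3
1,3,2,2,2,3
1,3,3,0,0,2
1,2,2,3,1,0
2,0,3,2,0,1
2) 2,2,1,0,3,3
1,3,2,2,2,3
1,3,3,0,0,3
1,2,2,3,1,0
2,0,3,2,0,1
3) 2,2,1,1,1,1
1,3,2,3,0,2
1,3,3,0,2,1
1,2,2,3,1,1
2,0,3,2,0,1
4) 2,2,1,1,1,1
1,3,2,3,0,2
1,3,3,0,2,2
1,2,2,3,1,1
2,0,3,2,0,1
5) 2,2,1,1,1,1
1,3,2,3,0,2
1,3,3,0,2,3
1,2,2,3,1,1
2,0,3,2,0,1
6) 2,2,1,1,1,1
1,3,2,3,0,3
1,3,3,0,3,0
1,2,2,3,1,2
2,0,3,2,0,1
7) 2,2,1,1,1,1
1,3,2,3,0,3
1,3,3,0,3,1
1,2,2,3,1,2
2,0,3,2,0,1
8) 2,2,1,1,1,1
1,3,2,3,0,3
1,3,3,0,3,2
1,2,2,3,1,2
2,0,3,2,0,1
9) 2,2,1,1,1,1
1,3,2,3,0,3
1,3,3,0,3,3
1,2,2,3,1,2
2,0,3,2,0,1
10) 2,2,1,1,1,2
1,3,2,3,2,0
1,3,3,1,0,2
1,2,2,3,2,3
2,0,3,2,0,1
11) 2,2,1,1,1,2
1,3,2,3,2,0
1,3,3,1,0,3
1,2,2,3,2,3
2,0,3,2,0,1
12) 2,2,1,1,1,2
1,3,2,3,2,1
1,3,3,1,1,1
1,2,2,3,3,0
2,0,3,2,0,2
13) 2,2,1,1,1,2
1,3,2,3,2,1
1,3,3,1,1,2
1,2,2,3,3,0
2,0,3,2,0,2
14) 2,2,1,1,1,2
1,3,2,3,2,1
1,3,3,1,1,3
1,2,2,3,3,0
2,0,3,2,0,2
15) 2,2,1,1,1,2
1,3,2,3,2,2
1,3,3,1,2,0
1,2,2,3,3,1
2,0,3,2,0,2
16) 2,2,1,1,1,2
1,3,2,3,2,2
1,3,3,1,2,1
1,2,2,3,3,1
2,0,3,2,0,2
17) 2,2,1,1,1,2
1,3,2,3,2,2
1,3,3,1,2,2
1,2,2,3,3,1
2,0,3,2,0,2
18) 2,2,1,1,1,2
1,3,2,3,2,2
1,3,3,1,2,3
1,2,2,3,3,1
2,0,3,2,0,2
19) 2,2,1,1,1,2
1,3,2,3,2,3
1,3,3,1,3,0
1,2,2,3,3,2
2,0,3,2,0,2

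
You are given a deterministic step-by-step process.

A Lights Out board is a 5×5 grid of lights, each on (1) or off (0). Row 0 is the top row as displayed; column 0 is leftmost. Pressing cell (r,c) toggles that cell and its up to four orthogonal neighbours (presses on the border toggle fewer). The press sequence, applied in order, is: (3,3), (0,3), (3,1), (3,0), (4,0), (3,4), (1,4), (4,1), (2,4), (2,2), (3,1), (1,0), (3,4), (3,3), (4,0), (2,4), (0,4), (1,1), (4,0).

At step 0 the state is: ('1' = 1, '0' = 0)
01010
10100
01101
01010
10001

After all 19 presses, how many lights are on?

step 0: 01010
10100
01101
01010
10001
step 1: 01010
10100
01111
01101
10011
step 2: 01101
10110
01111
01101
10011
step 3: 01101
10110
00111
10001
11011
step 4: 01101
10110
10111
01001
01011
step 5: 01101
10110
10111
11001
10011
step 6: 01101
10110
10110
11010
10010
step 7: 01100
10101
10111
11010
10010
step 8: 01100
10101
10111
10010
01110
step 9: 01100
10100
10100
10011
01110
step 10: 01100
10000
11010
10111
01110
step 11: 01100
10000
10010
01011
00110
step 12: 11100
01000
00010
01011
00110
step 13: 11100
01000
00011
01000
00111
step 14: 11100
01000
00001
01111
00101
step 15: 11100
01000
00001
11111
11101
step 16: 11100
01001
00010
11110
11101
step 17: 11111
01000
00010
11110
11101
step 18: 10111
10100
01010
11110
11101
step 19: 10111
10100
01010
01110
00101

13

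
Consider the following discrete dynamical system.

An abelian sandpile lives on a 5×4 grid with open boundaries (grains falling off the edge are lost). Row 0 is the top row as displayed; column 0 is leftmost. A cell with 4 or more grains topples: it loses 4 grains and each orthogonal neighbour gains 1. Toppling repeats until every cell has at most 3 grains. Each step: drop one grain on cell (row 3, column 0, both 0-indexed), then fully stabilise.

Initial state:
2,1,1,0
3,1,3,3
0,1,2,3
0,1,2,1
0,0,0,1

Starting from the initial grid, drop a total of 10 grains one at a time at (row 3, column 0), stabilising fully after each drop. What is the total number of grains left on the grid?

33

0) 2,1,1,0
3,1,3,3
0,1,2,3
0,1,2,1
0,0,0,1
1) 2,1,1,0
3,1,3,3
0,1,2,3
1,1,2,1
0,0,0,1
2) 2,1,1,0
3,1,3,3
0,1,2,3
2,1,2,1
0,0,0,1
3) 2,1,1,0
3,1,3,3
0,1,2,3
3,1,2,1
0,0,0,1
4) 2,1,1,0
3,1,3,3
1,1,2,3
0,2,2,1
1,0,0,1
5) 2,1,1,0
3,1,3,3
1,1,2,3
1,2,2,1
1,0,0,1
6) 2,1,1,0
3,1,3,3
1,1,2,3
2,2,2,1
1,0,0,1
7) 2,1,1,0
3,1,3,3
1,1,2,3
3,2,2,1
1,0,0,1
8) 2,1,1,0
3,1,3,3
2,1,2,3
0,3,2,1
2,0,0,1
9) 2,1,1,0
3,1,3,3
2,1,2,3
1,3,2,1
2,0,0,1
10) 2,1,1,0
3,1,3,3
2,1,2,3
2,3,2,1
2,0,0,1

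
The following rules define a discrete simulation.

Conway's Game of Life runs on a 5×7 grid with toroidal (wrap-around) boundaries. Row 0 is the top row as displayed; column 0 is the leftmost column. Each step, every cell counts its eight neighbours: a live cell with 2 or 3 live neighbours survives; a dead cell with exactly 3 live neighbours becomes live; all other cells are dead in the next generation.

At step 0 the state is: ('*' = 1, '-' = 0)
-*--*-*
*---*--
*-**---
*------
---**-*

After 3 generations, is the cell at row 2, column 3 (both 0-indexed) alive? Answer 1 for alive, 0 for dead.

k=0  -*--*-*
*---*--
*-**---
*------
---**-*
k=1  ----*-*
*-*-***
*--*--*
***-*-*
---**-*
k=2  -------
-*--*--
-------
-**-*--
-**-*-*
k=3  ****-*-
-------
-***---
***--*-
***--*-

1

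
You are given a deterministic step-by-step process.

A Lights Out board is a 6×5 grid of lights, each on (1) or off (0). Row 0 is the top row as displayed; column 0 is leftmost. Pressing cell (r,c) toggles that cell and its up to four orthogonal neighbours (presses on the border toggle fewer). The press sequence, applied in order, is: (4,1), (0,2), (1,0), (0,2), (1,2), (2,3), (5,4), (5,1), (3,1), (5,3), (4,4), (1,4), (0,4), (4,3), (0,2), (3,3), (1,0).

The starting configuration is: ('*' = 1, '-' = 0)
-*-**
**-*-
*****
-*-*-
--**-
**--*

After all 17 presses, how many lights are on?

0) -*-**
**-*-
*****
-*-*-
--**-
**--*
1) -*-**
**-*-
*****
---*-
**-*-
*---*
2) --*-*
****-
*****
---*-
**-*-
*---*
3) *-*-*
--**-
-****
---*-
**-*-
*---*
4) **-**
---*-
-****
---*-
**-*-
*---*
5) *****
-**--
-*-**
---*-
**-*-
*---*
6) *****
-***-
-**--
-----
**-*-
*---*
7) *****
-***-
-**--
-----
**-**
*--*-
8) *****
-***-
-**--
-----
*--**
-***-
9) *****
-***-
--*--
***--
**-**
-***-
10) *****
-***-
--*--
***--
**--*
-*--*
11) *****
-***-
--*--
***-*
**-*-
-*---
12) ****-
-**-*
--*-*
***-*
**-*-
-*---
13) ***-*
-**--
--*-*
***-*
**-*-
-*---
14) ***-*
-**--
--*-*
*****
***-*
-*-*-
15) *--**
-*---
--*-*
*****
***-*
-*-*-
16) *--**
-*---
--***
**---
*****
-*-*-
17) ---**
*----
*-***
**---
*****
-*-*-

16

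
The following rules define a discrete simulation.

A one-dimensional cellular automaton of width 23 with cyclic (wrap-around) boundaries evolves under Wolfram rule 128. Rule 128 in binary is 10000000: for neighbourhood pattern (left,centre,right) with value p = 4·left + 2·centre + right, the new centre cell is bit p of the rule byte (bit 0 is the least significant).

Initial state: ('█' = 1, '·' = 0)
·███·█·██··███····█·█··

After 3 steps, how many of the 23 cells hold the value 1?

[0] ·███·█·██··███····█·█··
[1] ··█·········█··········
[2] ·······················
[3] ·······················

0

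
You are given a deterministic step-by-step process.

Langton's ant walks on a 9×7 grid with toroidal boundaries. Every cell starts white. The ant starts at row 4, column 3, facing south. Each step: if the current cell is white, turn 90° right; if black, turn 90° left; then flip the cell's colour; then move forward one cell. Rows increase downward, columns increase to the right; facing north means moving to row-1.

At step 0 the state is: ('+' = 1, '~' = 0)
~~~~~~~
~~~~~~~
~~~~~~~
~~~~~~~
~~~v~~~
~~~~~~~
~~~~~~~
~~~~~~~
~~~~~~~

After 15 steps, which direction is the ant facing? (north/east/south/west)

step 0: ~~~~~~~
~~~~~~~
~~~~~~~
~~~~~~~
~~~v~~~
~~~~~~~
~~~~~~~
~~~~~~~
~~~~~~~
step 1: ~~~~~~~
~~~~~~~
~~~~~~~
~~~~~~~
~~<+~~~
~~~~~~~
~~~~~~~
~~~~~~~
~~~~~~~
step 2: ~~~~~~~
~~~~~~~
~~~~~~~
~~^~~~~
~~++~~~
~~~~~~~
~~~~~~~
~~~~~~~
~~~~~~~
step 3: ~~~~~~~
~~~~~~~
~~~~~~~
~~+>~~~
~~++~~~
~~~~~~~
~~~~~~~
~~~~~~~
~~~~~~~
step 4: ~~~~~~~
~~~~~~~
~~~~~~~
~~++~~~
~~+v~~~
~~~~~~~
~~~~~~~
~~~~~~~
~~~~~~~
step 5: ~~~~~~~
~~~~~~~
~~~~~~~
~~++~~~
~~+~>~~
~~~~~~~
~~~~~~~
~~~~~~~
~~~~~~~
step 6: ~~~~~~~
~~~~~~~
~~~~~~~
~~++~~~
~~+~+~~
~~~~v~~
~~~~~~~
~~~~~~~
~~~~~~~
step 7: ~~~~~~~
~~~~~~~
~~~~~~~
~~++~~~
~~+~+~~
~~~<+~~
~~~~~~~
~~~~~~~
~~~~~~~
step 8: ~~~~~~~
~~~~~~~
~~~~~~~
~~++~~~
~~+^+~~
~~~++~~
~~~~~~~
~~~~~~~
~~~~~~~
step 9: ~~~~~~~
~~~~~~~
~~~~~~~
~~++~~~
~~++>~~
~~~++~~
~~~~~~~
~~~~~~~
~~~~~~~
step 10: ~~~~~~~
~~~~~~~
~~~~~~~
~~++^~~
~~++~~~
~~~++~~
~~~~~~~
~~~~~~~
~~~~~~~
step 11: ~~~~~~~
~~~~~~~
~~~~~~~
~~+++>~
~~++~~~
~~~++~~
~~~~~~~
~~~~~~~
~~~~~~~
step 12: ~~~~~~~
~~~~~~~
~~~~~~~
~~++++~
~~++~v~
~~~++~~
~~~~~~~
~~~~~~~
~~~~~~~
step 13: ~~~~~~~
~~~~~~~
~~~~~~~
~~++++~
~~++<+~
~~~++~~
~~~~~~~
~~~~~~~
~~~~~~~
step 14: ~~~~~~~
~~~~~~~
~~~~~~~
~~++^+~
~~++++~
~~~++~~
~~~~~~~
~~~~~~~
~~~~~~~
step 15: ~~~~~~~
~~~~~~~
~~~~~~~
~~+<~+~
~~++++~
~~~++~~
~~~~~~~
~~~~~~~
~~~~~~~

west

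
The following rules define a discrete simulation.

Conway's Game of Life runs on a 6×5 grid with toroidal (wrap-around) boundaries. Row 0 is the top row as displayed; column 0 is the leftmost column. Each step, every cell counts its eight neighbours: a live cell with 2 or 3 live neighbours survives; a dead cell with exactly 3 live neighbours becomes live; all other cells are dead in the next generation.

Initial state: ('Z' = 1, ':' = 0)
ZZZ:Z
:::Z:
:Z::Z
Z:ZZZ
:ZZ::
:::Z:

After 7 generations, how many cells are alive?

0) ZZZ:Z
:::Z:
:Z::Z
Z:ZZZ
:ZZ::
:::Z:
1) ZZZ:Z
:::Z:
:Z:::
::::Z
ZZ:::
:::ZZ
2) ZZZ::
:::ZZ
:::::
:Z:::
Z::Z:
:::Z:
3) ZZZ::
ZZZZZ
:::::
:::::
::Z:Z
Z::Z:
4) :::::
:::ZZ
ZZZZZ
:::::
:::ZZ
Z::Z:
5) :::Z:
:Z:::
ZZZ::
:Z:::
:::ZZ
:::Z:
6) ::Z::
ZZ:::
Z:Z::
:Z:ZZ
::ZZZ
::ZZ:
7) ::ZZ:
Z:Z::
::ZZ:
:Z:::
ZZ:::
:Z::Z

11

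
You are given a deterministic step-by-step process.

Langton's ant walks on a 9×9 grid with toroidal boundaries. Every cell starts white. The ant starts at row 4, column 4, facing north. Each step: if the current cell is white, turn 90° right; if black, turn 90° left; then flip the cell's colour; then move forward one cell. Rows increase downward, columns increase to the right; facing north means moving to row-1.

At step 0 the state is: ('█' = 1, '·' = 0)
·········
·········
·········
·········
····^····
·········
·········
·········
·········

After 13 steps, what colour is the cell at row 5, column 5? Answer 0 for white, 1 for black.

1

step 0: ·········
·········
·········
·········
····^····
·········
·········
·········
·········
step 1: ·········
·········
·········
·········
····█>···
·········
·········
·········
·········
step 2: ·········
·········
·········
·········
····██···
·····v···
·········
·········
·········
step 3: ·········
·········
·········
·········
····██···
····<█···
·········
·········
·········
step 4: ·········
·········
·········
·········
····^█···
····██···
·········
·········
·········
step 5: ·········
·········
·········
·········
···<·█···
····██···
·········
·········
·········
step 6: ·········
·········
·········
···^·····
···█·█···
····██···
·········
·········
·········
step 7: ·········
·········
·········
···█>····
···█·█···
····██···
·········
·········
·········
step 8: ·········
·········
·········
···██····
···█v█···
····██···
·········
·········
·········
step 9: ·········
·········
·········
···██····
···<██···
····██···
·········
·········
·········
step 10: ·········
·········
·········
···██····
····██···
···v██···
·········
·········
·········
step 11: ·········
·········
·········
···██····
····██···
··<███···
·········
·········
·········
step 12: ·········
·········
·········
···██····
··^·██···
··████···
·········
·········
·········
step 13: ·········
·········
·········
···██····
··█>██···
··████···
·········
·········
·········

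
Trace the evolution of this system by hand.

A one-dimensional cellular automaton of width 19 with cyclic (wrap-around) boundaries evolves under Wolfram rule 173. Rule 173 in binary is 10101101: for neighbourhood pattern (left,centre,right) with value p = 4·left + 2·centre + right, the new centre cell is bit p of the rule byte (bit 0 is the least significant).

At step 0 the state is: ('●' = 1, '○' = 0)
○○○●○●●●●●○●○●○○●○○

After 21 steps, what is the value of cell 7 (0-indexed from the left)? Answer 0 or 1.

1

t=0: ○○○●○●●●●●○●○●○○●○○
t=1: ●●○●●●●●●○●●●●○○●○●
t=2: ●○●●●●●●○●●●●○○○●●●
t=3: ○●●●●●●○●●●●○○●○●●●
t=4: ●●●●●●○●●●●○○○●●●●○
t=5: ●●●●●○●●●●○○●○●●●○●
t=6: ●●●●○●●●●○○○●●●●○●●
t=7: ●●●○●●●●○○●○●●●○●●●
t=8: ●●○●●●●○○○●●●●○●●●●
t=9: ●○●●●●○○●○●●●○●●●●●
t=10: ○●●●●○○○●●●●○●●●●●●
t=11: ●●●●○○●○●●●○●●●●●●○
t=12: ●●●○○○●●●●○●●●●●●○●
t=13: ●●○○●○●●●○●●●●●●○●●
t=14: ●○○○●●●●○●●●●●●○●●●
t=15: ○○●○●●●○●●●●●●○●●●●
t=16: ○○●●●●○●●●●●●○●●●●○
t=17: ●○●●●○●●●●●●○●●●●○○
t=18: ●●●●○●●●●●●○●●●●○○○
t=19: ●●●○●●●●●●○●●●●○○●○
t=20: ●●○●●●●●●○●●●●○○○●●
t=21: ●○●●●●●●○●●●●○○●○●●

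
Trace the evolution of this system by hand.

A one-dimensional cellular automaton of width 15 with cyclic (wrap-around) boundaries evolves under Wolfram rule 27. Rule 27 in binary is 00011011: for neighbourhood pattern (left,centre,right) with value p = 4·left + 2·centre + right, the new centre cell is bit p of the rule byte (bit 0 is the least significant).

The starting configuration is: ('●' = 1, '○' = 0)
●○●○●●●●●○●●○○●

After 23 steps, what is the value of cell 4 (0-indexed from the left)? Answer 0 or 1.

k=0  ●○●○●●●●●○●●○○●
k=1  ○○○○●○○○○○●○●●●
k=2  ●●●●○●●●●●○○●○○
k=3  ●○○○○●○○○○●●○●●
k=4  ○●●●●○●●●●●○○●○
k=5  ●●○○○○●○○○○●●○●
k=6  ○○●●●●○●●●●●○○●
k=7  ●●●○○○○●○○○○●●○
k=8  ●○○●●●●○●●●●●○○
k=9  ○●●●○○○○●○○○○●●
k=10  ○●○○●●●●○●●●●●○
k=11  ●○●●●○○○○●○○○○●
k=12  ○○●○○●●●●○●●●●●
k=13  ●●○●●●○○○○●○○○○
k=14  ●○○●○○●●●●○●●●●
k=15  ○●●○●●●○○○○●○○○
k=16  ●●○○●○○●●●●○●●●
k=17  ○○●●○●●●○○○○●○○
k=18  ●●●○○●○○●●●●○●●
k=19  ○○○●●○●●●○○○○●○
k=20  ●●●●○○●○○●●●●○●
k=21  ○○○○●●○●●●○○○○●
k=22  ●●●●●○○●○○●●●●○
k=23  ●○○○○●●○●●●○○○○

0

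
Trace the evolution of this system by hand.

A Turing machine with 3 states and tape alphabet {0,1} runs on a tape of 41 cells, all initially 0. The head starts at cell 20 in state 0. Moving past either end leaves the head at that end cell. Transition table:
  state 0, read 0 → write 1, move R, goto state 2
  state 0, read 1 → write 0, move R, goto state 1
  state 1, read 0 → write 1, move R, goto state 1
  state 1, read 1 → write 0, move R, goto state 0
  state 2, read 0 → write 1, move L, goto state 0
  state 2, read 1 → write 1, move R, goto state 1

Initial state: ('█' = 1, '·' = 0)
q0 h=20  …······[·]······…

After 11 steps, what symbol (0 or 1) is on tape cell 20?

t=0: q0 h=20  …······[·]······…
t=1: q2 h=21  …·····█[·]······…
t=2: q0 h=20  …······[█]█·····…
t=3: q1 h=21  …······[█]······…
t=4: q0 h=22  …······[·]······…
t=5: q2 h=23  …·····█[·]······…
t=6: q0 h=22  …······[█]█·····…
t=7: q1 h=23  …······[█]······…
t=8: q0 h=24  …······[·]······…
t=9: q2 h=25  …·····█[·]······…
t=10: q0 h=24  …······[█]█·····…
t=11: q1 h=25  …······[█]······…

0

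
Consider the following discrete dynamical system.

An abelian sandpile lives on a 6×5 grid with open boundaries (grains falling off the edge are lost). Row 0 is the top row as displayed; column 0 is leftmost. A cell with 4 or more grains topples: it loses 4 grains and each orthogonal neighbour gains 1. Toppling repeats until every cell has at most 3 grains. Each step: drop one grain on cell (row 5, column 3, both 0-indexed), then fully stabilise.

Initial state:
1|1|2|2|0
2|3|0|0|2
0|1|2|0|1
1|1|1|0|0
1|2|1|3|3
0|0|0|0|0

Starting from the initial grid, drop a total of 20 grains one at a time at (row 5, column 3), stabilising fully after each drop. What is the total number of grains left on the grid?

[0] 1|1|2|2|0
2|3|0|0|2
0|1|2|0|1
1|1|1|0|0
1|2|1|3|3
0|0|0|0|0
[1] 1|1|2|2|0
2|3|0|0|2
0|1|2|0|1
1|1|1|0|0
1|2|1|3|3
0|0|0|1|0
[2] 1|1|2|2|0
2|3|0|0|2
0|1|2|0|1
1|1|1|0|0
1|2|1|3|3
0|0|0|2|0
[3] 1|1|2|2|0
2|3|0|0|2
0|1|2|0|1
1|1|1|0|0
1|2|1|3|3
0|0|0|3|0
[4] 1|1|2|2|0
2|3|0|0|2
0|1|2|0|1
1|1|1|1|1
1|2|2|1|0
0|0|1|1|2
[5] 1|1|2|2|0
2|3|0|0|2
0|1|2|0|1
1|1|1|1|1
1|2|2|1|0
0|0|1|2|2
[6] 1|1|2|2|0
2|3|0|0|2
0|1|2|0|1
1|1|1|1|1
1|2|2|1|0
0|0|1|3|2
[7] 1|1|2|2|0
2|3|0|0|2
0|1|2|0|1
1|1|1|1|1
1|2|2|2|0
0|0|2|0|3
[8] 1|1|2|2|0
2|3|0|0|2
0|1|2|0|1
1|1|1|1|1
1|2|2|2|0
0|0|2|1|3
[9] 1|1|2|2|0
2|3|0|0|2
0|1|2|0|1
1|1|1|1|1
1|2|2|2|0
0|0|2|2|3
[10] 1|1|2|2|0
2|3|0|0|2
0|1|2|0|1
1|1|1|1|1
1|2|2|2|0
0|0|2|3|3
[11] 1|1|2|2|0
2|3|0|0|2
0|1|2|0|1
1|1|1|1|1
1|2|2|3|1
0|0|3|1|0
[12] 1|1|2|2|0
2|3|0|0|2
0|1|2|0|1
1|1|1|1|1
1|2|2|3|1
0|0|3|2|0
[13] 1|1|2|2|0
2|3|0|0|2
0|1|2|0|1
1|1|1|1|1
1|2|2|3|1
0|0|3|3|0
[14] 1|1|2|2|0
2|3|0|0|2
0|1|2|0|1
1|1|2|2|1
1|3|0|1|2
0|1|1|2|1
[15] 1|1|2|2|0
2|3|0|0|2
0|1|2|0|1
1|1|2|2|1
1|3|0|1|2
0|1|1|3|1
[16] 1|1|2|2|0
2|3|0|0|2
0|1|2|0|1
1|1|2|2|1
1|3|0|2|2
0|1|2|0|2
[17] 1|1|2|2|0
2|3|0|0|2
0|1|2|0|1
1|1|2|2|1
1|3|0|2|2
0|1|2|1|2
[18] 1|1|2|2|0
2|3|0|0|2
0|1|2|0|1
1|1|2|2|1
1|3|0|2|2
0|1|2|2|2
[19] 1|1|2|2|0
2|3|0|0|2
0|1|2|0|1
1|1|2|2|1
1|3|0|2|2
0|1|2|3|2
[20] 1|1|2|2|0
2|3|0|0|2
0|1|2|0|1
1|1|2|2|1
1|3|0|3|2
0|1|3|0|3

40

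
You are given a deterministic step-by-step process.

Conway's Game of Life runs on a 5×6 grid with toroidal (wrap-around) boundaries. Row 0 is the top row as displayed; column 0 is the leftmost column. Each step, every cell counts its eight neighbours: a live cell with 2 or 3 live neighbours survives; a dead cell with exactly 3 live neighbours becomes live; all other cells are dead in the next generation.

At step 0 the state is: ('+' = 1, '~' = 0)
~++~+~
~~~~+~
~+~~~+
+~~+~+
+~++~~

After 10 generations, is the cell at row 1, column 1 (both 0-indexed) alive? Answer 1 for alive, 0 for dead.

step 0: ~++~+~
~~~~+~
~+~~~+
+~~+~+
+~++~~
step 1: ~++~++
++++++
~~~~~+
~~~+~+
+~~~~~
step 2: ~~~~~~
~~~~~~
~+~~~~
+~~~++
++++~~
step 3: ~++~~~
~~~~~~
+~~~~+
~~~+++
+++++~
step 4: +~~~~~
++~~~~
+~~~~+
~~~~~~
+~~~~~
step 5: +~~~~+
~+~~~~
++~~~+
+~~~~+
~~~~~~
step 6: +~~~~~
~+~~~~
~+~~~+
~+~~~+
~~~~~~
step 7: ~~~~~~
~+~~~~
~++~~~
~~~~~~
+~~~~~
step 8: ~~~~~~
~++~~~
~++~~~
~+~~~~
~~~~~~
step 9: ~~~~~~
~++~~~
+~~~~~
~++~~~
~~~~~~
step 10: ~~~~~~
~+~~~~
+~~~~~
~+~~~~
~~~~~~

1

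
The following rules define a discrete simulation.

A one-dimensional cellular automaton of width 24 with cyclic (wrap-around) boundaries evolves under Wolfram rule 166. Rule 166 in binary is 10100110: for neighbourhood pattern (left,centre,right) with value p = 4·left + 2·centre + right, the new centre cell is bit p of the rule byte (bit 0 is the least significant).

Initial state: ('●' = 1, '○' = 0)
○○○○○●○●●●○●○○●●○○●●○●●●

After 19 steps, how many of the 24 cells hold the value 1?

gen 0: ○○○○○●○●●●○●○○●●○○●●○●●●
gen 1: ○○○○●●●○●○●●○●○○○●○○●○●○
gen 2: ○○○●○●○●●●○○●●○○●●○●●●●○
gen 3: ○○●●●●●○●○○●○○○●○○●○●●○○
gen 4: ○●○●●●○●●○●●○○●●○●●●○○○○
gen 5: ●●●○●○●○○●○○○●○○●○●○○○○○
gen 6: ○●○●●●●○●●○○●●○●●●●○○○○●
gen 7: ●●●○●●○●○○○●○○●○●●○○○○●●
gen 8: ●●○●○○●●○○●●○●●●○○○○○●○●
gen 9: ●○●●○●○○○●○○●○●○○○○○●●●○
gen 10: ●●○○●●○○●●○●●●●○○○○●○●○●
gen 11: ●○○●○○○●○○●○●●○○○○●●●●●○
gen 12: ●○●●○○●●○●●●○○○○○●○●●●○●
gen 13: ○●○○○●○○●○●○○○○○●●●○●○●○
gen 14: ●●○○●●○●●●●○○○○●○●○●●●●○
gen 15: ○○○●○○●○●●○○○○●●●●●○●●○●
gen 16: ○○●●○●●●○○○○○●○●●●○●○○●●
gen 17: ○●○○●○●○○○○○●●●○●○●●○●○○
gen 18: ●●○●●●●○○○○●○●○●●●○○●●○○
gen 19: ○○●○●●○○○○●●●●●○●○○●○○○●

11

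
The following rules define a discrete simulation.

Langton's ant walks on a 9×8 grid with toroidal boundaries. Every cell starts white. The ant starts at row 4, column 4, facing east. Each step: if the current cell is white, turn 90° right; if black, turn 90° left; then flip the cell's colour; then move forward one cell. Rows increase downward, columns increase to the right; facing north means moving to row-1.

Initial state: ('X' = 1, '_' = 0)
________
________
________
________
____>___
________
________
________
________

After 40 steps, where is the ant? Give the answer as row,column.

4,2

t=0: ________
________
________
________
____>___
________
________
________
________
t=1: ________
________
________
________
____X___
____v___
________
________
________
t=2: ________
________
________
________
____X___
___<X___
________
________
________
t=3: ________
________
________
________
___^X___
___XX___
________
________
________
t=4: ________
________
________
________
___X>___
___XX___
________
________
________
t=5: ________
________
________
____^___
___X____
___XX___
________
________
________
t=6: ________
________
________
____X>__
___X____
___XX___
________
________
________
t=7: ________
________
________
____XX__
___X_v__
___XX___
________
________
________
t=8: ________
________
________
____XX__
___X<X__
___XX___
________
________
________
t=9: ________
________
________
____^X__
___XXX__
___XX___
________
________
________
t=10: ________
________
________
___<_X__
___XXX__
___XX___
________
________
________
t=11: ________
________
___^____
___X_X__
___XXX__
___XX___
________
________
________
t=12: ________
________
___X>___
___X_X__
___XXX__
___XX___
________
________
________
t=13: ________
________
___XX___
___XvX__
___XXX__
___XX___
________
________
________
t=14: ________
________
___XX___
___<XX__
___XXX__
___XX___
________
________
________
t=15: ________
________
___XX___
____XX__
___vXX__
___XX___
________
________
________
t=16: ________
________
___XX___
____XX__
____>X__
___XX___
________
________
________
t=17: ________
________
___XX___
____^X__
_____X__
___XX___
________
________
________
t=18: ________
________
___XX___
___<_X__
_____X__
___XX___
________
________
________
t=19: ________
________
___^X___
___X_X__
_____X__
___XX___
________
________
________
t=20: ________
________
__<_X___
___X_X__
_____X__
___XX___
________
________
________
t=21: ________
__^_____
__X_X___
___X_X__
_____X__
___XX___
________
________
________
t=22: ________
__X>____
__X_X___
___X_X__
_____X__
___XX___
________
________
________
t=23: ________
__XX____
__XvX___
___X_X__
_____X__
___XX___
________
________
________
t=24: ________
__XX____
__<XX___
___X_X__
_____X__
___XX___
________
________
________
t=25: ________
__XX____
___XX___
__vX_X__
_____X__
___XX___
________
________
________
t=26: ________
__XX____
___XX___
_<XX_X__
_____X__
___XX___
________
________
________
t=27: ________
__XX____
_^_XX___
_XXX_X__
_____X__
___XX___
________
________
________
t=28: ________
__XX____
_X>XX___
_XXX_X__
_____X__
___XX___
________
________
________
t=29: ________
__XX____
_XXXX___
_XvX_X__
_____X__
___XX___
________
________
________
t=30: ________
__XX____
_XXXX___
_X_>_X__
_____X__
___XX___
________
________
________
t=31: ________
__XX____
_XX^X___
_X___X__
_____X__
___XX___
________
________
________
t=32: ________
__XX____
_X<_X___
_X___X__
_____X__
___XX___
________
________
________
t=33: ________
__XX____
_X__X___
_Xv__X__
_____X__
___XX___
________
________
________
t=34: ________
__XX____
_X__X___
_<X__X__
_____X__
___XX___
________
________
________
t=35: ________
__XX____
_X__X___
__X__X__
_v___X__
___XX___
________
________
________
t=36: ________
__XX____
_X__X___
__X__X__
<X___X__
___XX___
________
________
________
t=37: ________
__XX____
_X__X___
^_X__X__
XX___X__
___XX___
________
________
________
t=38: ________
__XX____
_X__X___
X>X__X__
XX___X__
___XX___
________
________
________
t=39: ________
__XX____
_X__X___
XXX__X__
Xv___X__
___XX___
________
________
________
t=40: ________
__XX____
_X__X___
XXX__X__
X_>__X__
___XX___
________
________
________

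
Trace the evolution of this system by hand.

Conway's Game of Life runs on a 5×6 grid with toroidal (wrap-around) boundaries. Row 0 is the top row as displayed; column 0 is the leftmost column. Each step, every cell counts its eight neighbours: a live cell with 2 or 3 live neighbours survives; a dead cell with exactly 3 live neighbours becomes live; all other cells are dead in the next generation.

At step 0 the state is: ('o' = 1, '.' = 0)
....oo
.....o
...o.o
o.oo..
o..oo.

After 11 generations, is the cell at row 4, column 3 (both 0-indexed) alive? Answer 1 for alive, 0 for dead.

1

step 0: ....oo
.....o
...o.o
o.oo..
o..oo.
step 1: o..o..
o....o
o.oo.o
ooo...
ooo...
step 2: ..o...
..oo..
..ooo.
......
...o.o
step 3: ..o.o.
.o..o.
..o.o.
..o...
......
step 4: ...o..
.oo.oo
.oo...
...o..
...o..
step 5: ...o..
oo..o.
oo..o.
...o..
..ooo.
step 6: .o...o
ooooo.
ooooo.
.o...o
..o.o.
step 7: .....o
......
......
.....o
.oo.oo
step 8: o...oo
......
......
o...oo
....oo
step 9: o...o.
.....o
.....o
o...o.
...o..
step 10: ....oo
o...oo
o...oo
....oo
...oo.
step 11: o.....
...o..
...o..
o.....
...o..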